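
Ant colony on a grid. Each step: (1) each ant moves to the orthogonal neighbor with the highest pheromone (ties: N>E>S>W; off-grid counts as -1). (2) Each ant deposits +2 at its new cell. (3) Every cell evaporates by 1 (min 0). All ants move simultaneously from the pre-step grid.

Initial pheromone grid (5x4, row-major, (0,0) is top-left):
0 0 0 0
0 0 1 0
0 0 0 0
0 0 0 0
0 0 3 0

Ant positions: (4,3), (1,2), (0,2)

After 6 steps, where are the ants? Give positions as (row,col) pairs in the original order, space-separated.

Step 1: ant0:(4,3)->W->(4,2) | ant1:(1,2)->N->(0,2) | ant2:(0,2)->S->(1,2)
  grid max=4 at (4,2)
Step 2: ant0:(4,2)->N->(3,2) | ant1:(0,2)->S->(1,2) | ant2:(1,2)->N->(0,2)
  grid max=3 at (1,2)
Step 3: ant0:(3,2)->S->(4,2) | ant1:(1,2)->N->(0,2) | ant2:(0,2)->S->(1,2)
  grid max=4 at (1,2)
Step 4: ant0:(4,2)->N->(3,2) | ant1:(0,2)->S->(1,2) | ant2:(1,2)->N->(0,2)
  grid max=5 at (1,2)
Step 5: ant0:(3,2)->S->(4,2) | ant1:(1,2)->N->(0,2) | ant2:(0,2)->S->(1,2)
  grid max=6 at (1,2)
Step 6: ant0:(4,2)->N->(3,2) | ant1:(0,2)->S->(1,2) | ant2:(1,2)->N->(0,2)
  grid max=7 at (1,2)

(3,2) (1,2) (0,2)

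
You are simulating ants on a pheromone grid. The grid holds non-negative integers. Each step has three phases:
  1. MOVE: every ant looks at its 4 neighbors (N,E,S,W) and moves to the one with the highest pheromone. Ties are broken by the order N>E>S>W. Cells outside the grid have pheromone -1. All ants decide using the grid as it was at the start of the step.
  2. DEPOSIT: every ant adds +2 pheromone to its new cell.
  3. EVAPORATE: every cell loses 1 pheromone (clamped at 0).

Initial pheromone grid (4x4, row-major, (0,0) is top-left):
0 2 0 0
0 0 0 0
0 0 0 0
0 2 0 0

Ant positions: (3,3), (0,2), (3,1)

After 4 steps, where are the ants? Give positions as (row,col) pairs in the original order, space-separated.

Step 1: ant0:(3,3)->N->(2,3) | ant1:(0,2)->W->(0,1) | ant2:(3,1)->N->(2,1)
  grid max=3 at (0,1)
Step 2: ant0:(2,3)->N->(1,3) | ant1:(0,1)->E->(0,2) | ant2:(2,1)->S->(3,1)
  grid max=2 at (0,1)
Step 3: ant0:(1,3)->N->(0,3) | ant1:(0,2)->W->(0,1) | ant2:(3,1)->N->(2,1)
  grid max=3 at (0,1)
Step 4: ant0:(0,3)->S->(1,3) | ant1:(0,1)->E->(0,2) | ant2:(2,1)->S->(3,1)
  grid max=2 at (0,1)

(1,3) (0,2) (3,1)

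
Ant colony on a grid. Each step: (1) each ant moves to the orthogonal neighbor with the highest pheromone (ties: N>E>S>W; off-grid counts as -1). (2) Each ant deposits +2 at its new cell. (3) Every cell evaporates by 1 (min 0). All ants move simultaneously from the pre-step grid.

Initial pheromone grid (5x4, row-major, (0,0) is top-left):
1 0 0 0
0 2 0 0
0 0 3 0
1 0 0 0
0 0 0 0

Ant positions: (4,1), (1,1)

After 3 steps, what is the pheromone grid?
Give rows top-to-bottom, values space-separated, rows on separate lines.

After step 1: ants at (3,1),(0,1)
  0 1 0 0
  0 1 0 0
  0 0 2 0
  0 1 0 0
  0 0 0 0
After step 2: ants at (2,1),(1,1)
  0 0 0 0
  0 2 0 0
  0 1 1 0
  0 0 0 0
  0 0 0 0
After step 3: ants at (1,1),(2,1)
  0 0 0 0
  0 3 0 0
  0 2 0 0
  0 0 0 0
  0 0 0 0

0 0 0 0
0 3 0 0
0 2 0 0
0 0 0 0
0 0 0 0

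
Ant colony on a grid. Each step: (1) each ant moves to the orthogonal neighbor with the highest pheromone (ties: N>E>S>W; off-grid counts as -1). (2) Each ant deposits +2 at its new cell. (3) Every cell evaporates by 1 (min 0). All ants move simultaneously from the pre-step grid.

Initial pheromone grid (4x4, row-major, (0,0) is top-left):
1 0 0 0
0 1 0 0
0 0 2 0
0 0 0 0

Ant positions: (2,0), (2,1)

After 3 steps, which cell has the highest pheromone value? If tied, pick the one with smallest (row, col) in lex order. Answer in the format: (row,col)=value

Step 1: ant0:(2,0)->N->(1,0) | ant1:(2,1)->E->(2,2)
  grid max=3 at (2,2)
Step 2: ant0:(1,0)->N->(0,0) | ant1:(2,2)->N->(1,2)
  grid max=2 at (2,2)
Step 3: ant0:(0,0)->E->(0,1) | ant1:(1,2)->S->(2,2)
  grid max=3 at (2,2)
Final grid:
  0 1 0 0
  0 0 0 0
  0 0 3 0
  0 0 0 0
Max pheromone 3 at (2,2)

Answer: (2,2)=3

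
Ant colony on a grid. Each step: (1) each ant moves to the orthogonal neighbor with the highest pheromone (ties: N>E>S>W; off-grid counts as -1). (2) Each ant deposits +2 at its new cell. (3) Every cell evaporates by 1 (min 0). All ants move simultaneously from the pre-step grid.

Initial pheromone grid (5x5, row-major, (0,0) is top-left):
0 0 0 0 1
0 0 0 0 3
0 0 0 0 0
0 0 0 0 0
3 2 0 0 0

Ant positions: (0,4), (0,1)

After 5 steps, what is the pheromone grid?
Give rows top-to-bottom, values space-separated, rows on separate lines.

After step 1: ants at (1,4),(0,2)
  0 0 1 0 0
  0 0 0 0 4
  0 0 0 0 0
  0 0 0 0 0
  2 1 0 0 0
After step 2: ants at (0,4),(0,3)
  0 0 0 1 1
  0 0 0 0 3
  0 0 0 0 0
  0 0 0 0 0
  1 0 0 0 0
After step 3: ants at (1,4),(0,4)
  0 0 0 0 2
  0 0 0 0 4
  0 0 0 0 0
  0 0 0 0 0
  0 0 0 0 0
After step 4: ants at (0,4),(1,4)
  0 0 0 0 3
  0 0 0 0 5
  0 0 0 0 0
  0 0 0 0 0
  0 0 0 0 0
After step 5: ants at (1,4),(0,4)
  0 0 0 0 4
  0 0 0 0 6
  0 0 0 0 0
  0 0 0 0 0
  0 0 0 0 0

0 0 0 0 4
0 0 0 0 6
0 0 0 0 0
0 0 0 0 0
0 0 0 0 0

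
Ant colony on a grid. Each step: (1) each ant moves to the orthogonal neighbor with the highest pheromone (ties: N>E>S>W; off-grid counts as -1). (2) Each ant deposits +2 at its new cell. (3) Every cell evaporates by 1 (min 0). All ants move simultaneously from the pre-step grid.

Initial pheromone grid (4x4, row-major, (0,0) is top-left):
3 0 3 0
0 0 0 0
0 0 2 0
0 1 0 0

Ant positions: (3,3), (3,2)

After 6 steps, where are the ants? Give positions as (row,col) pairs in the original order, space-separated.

Step 1: ant0:(3,3)->N->(2,3) | ant1:(3,2)->N->(2,2)
  grid max=3 at (2,2)
Step 2: ant0:(2,3)->W->(2,2) | ant1:(2,2)->E->(2,3)
  grid max=4 at (2,2)
Step 3: ant0:(2,2)->E->(2,3) | ant1:(2,3)->W->(2,2)
  grid max=5 at (2,2)
Step 4: ant0:(2,3)->W->(2,2) | ant1:(2,2)->E->(2,3)
  grid max=6 at (2,2)
Step 5: ant0:(2,2)->E->(2,3) | ant1:(2,3)->W->(2,2)
  grid max=7 at (2,2)
Step 6: ant0:(2,3)->W->(2,2) | ant1:(2,2)->E->(2,3)
  grid max=8 at (2,2)

(2,2) (2,3)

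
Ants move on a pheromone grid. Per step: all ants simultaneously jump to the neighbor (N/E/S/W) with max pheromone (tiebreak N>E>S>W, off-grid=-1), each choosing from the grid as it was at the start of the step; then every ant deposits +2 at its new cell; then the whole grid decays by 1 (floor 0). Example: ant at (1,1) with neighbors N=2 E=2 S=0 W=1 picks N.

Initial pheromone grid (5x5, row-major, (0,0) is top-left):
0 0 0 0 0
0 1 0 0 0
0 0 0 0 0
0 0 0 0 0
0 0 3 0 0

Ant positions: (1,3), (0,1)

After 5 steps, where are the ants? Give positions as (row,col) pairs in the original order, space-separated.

Step 1: ant0:(1,3)->N->(0,3) | ant1:(0,1)->S->(1,1)
  grid max=2 at (1,1)
Step 2: ant0:(0,3)->E->(0,4) | ant1:(1,1)->N->(0,1)
  grid max=1 at (0,1)
Step 3: ant0:(0,4)->S->(1,4) | ant1:(0,1)->S->(1,1)
  grid max=2 at (1,1)
Step 4: ant0:(1,4)->N->(0,4) | ant1:(1,1)->N->(0,1)
  grid max=1 at (0,1)
Step 5: ant0:(0,4)->S->(1,4) | ant1:(0,1)->S->(1,1)
  grid max=2 at (1,1)

(1,4) (1,1)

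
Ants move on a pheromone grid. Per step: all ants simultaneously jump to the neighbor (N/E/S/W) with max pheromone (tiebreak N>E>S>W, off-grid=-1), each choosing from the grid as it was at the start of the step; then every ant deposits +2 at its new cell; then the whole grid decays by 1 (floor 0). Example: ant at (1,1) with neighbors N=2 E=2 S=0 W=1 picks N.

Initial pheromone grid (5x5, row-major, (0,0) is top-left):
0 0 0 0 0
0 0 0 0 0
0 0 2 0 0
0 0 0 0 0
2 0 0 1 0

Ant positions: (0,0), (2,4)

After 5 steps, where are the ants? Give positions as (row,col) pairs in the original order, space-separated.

Step 1: ant0:(0,0)->E->(0,1) | ant1:(2,4)->N->(1,4)
  grid max=1 at (0,1)
Step 2: ant0:(0,1)->E->(0,2) | ant1:(1,4)->N->(0,4)
  grid max=1 at (0,2)
Step 3: ant0:(0,2)->E->(0,3) | ant1:(0,4)->S->(1,4)
  grid max=1 at (0,3)
Step 4: ant0:(0,3)->E->(0,4) | ant1:(1,4)->N->(0,4)
  grid max=3 at (0,4)
Step 5: ant0:(0,4)->S->(1,4) | ant1:(0,4)->S->(1,4)
  grid max=3 at (1,4)

(1,4) (1,4)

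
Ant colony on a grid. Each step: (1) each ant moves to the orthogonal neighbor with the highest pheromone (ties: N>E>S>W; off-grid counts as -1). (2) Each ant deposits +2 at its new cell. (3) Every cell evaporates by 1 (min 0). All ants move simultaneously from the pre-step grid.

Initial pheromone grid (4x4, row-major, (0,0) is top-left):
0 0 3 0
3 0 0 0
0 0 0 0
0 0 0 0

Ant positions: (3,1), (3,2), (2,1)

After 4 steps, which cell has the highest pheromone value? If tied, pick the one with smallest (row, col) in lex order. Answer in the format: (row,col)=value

Answer: (1,0)=7

Derivation:
Step 1: ant0:(3,1)->N->(2,1) | ant1:(3,2)->N->(2,2) | ant2:(2,1)->N->(1,1)
  grid max=2 at (0,2)
Step 2: ant0:(2,1)->N->(1,1) | ant1:(2,2)->W->(2,1) | ant2:(1,1)->W->(1,0)
  grid max=3 at (1,0)
Step 3: ant0:(1,1)->W->(1,0) | ant1:(2,1)->N->(1,1) | ant2:(1,0)->E->(1,1)
  grid max=5 at (1,1)
Step 4: ant0:(1,0)->E->(1,1) | ant1:(1,1)->W->(1,0) | ant2:(1,1)->W->(1,0)
  grid max=7 at (1,0)
Final grid:
  0 0 0 0
  7 6 0 0
  0 0 0 0
  0 0 0 0
Max pheromone 7 at (1,0)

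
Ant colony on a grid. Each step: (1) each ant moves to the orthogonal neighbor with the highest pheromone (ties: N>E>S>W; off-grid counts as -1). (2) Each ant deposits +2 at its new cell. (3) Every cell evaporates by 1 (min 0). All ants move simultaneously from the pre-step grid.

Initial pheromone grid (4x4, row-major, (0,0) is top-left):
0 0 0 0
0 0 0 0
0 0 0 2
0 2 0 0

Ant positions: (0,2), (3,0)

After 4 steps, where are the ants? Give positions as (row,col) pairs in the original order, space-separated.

Step 1: ant0:(0,2)->E->(0,3) | ant1:(3,0)->E->(3,1)
  grid max=3 at (3,1)
Step 2: ant0:(0,3)->S->(1,3) | ant1:(3,1)->N->(2,1)
  grid max=2 at (3,1)
Step 3: ant0:(1,3)->N->(0,3) | ant1:(2,1)->S->(3,1)
  grid max=3 at (3,1)
Step 4: ant0:(0,3)->S->(1,3) | ant1:(3,1)->N->(2,1)
  grid max=2 at (3,1)

(1,3) (2,1)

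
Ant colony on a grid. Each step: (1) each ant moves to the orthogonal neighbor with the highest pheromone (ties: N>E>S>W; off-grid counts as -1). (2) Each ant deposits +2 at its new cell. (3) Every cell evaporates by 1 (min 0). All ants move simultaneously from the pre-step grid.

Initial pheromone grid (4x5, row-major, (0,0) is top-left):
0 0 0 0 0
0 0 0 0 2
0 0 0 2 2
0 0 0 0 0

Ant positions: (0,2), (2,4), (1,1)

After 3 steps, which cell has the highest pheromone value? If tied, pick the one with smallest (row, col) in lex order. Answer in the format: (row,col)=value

Step 1: ant0:(0,2)->E->(0,3) | ant1:(2,4)->N->(1,4) | ant2:(1,1)->N->(0,1)
  grid max=3 at (1,4)
Step 2: ant0:(0,3)->E->(0,4) | ant1:(1,4)->S->(2,4) | ant2:(0,1)->E->(0,2)
  grid max=2 at (1,4)
Step 3: ant0:(0,4)->S->(1,4) | ant1:(2,4)->N->(1,4) | ant2:(0,2)->E->(0,3)
  grid max=5 at (1,4)
Final grid:
  0 0 0 1 0
  0 0 0 0 5
  0 0 0 0 1
  0 0 0 0 0
Max pheromone 5 at (1,4)

Answer: (1,4)=5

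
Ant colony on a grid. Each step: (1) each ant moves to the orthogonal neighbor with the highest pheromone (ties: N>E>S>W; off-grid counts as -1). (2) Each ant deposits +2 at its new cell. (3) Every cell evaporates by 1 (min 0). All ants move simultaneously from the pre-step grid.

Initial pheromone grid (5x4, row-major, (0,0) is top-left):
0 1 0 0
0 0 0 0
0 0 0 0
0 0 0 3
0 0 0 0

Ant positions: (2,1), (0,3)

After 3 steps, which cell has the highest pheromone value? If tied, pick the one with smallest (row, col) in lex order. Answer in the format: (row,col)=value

Answer: (0,2)=1

Derivation:
Step 1: ant0:(2,1)->N->(1,1) | ant1:(0,3)->S->(1,3)
  grid max=2 at (3,3)
Step 2: ant0:(1,1)->N->(0,1) | ant1:(1,3)->N->(0,3)
  grid max=1 at (0,1)
Step 3: ant0:(0,1)->E->(0,2) | ant1:(0,3)->S->(1,3)
  grid max=1 at (0,2)
Final grid:
  0 0 1 0
  0 0 0 1
  0 0 0 0
  0 0 0 0
  0 0 0 0
Max pheromone 1 at (0,2)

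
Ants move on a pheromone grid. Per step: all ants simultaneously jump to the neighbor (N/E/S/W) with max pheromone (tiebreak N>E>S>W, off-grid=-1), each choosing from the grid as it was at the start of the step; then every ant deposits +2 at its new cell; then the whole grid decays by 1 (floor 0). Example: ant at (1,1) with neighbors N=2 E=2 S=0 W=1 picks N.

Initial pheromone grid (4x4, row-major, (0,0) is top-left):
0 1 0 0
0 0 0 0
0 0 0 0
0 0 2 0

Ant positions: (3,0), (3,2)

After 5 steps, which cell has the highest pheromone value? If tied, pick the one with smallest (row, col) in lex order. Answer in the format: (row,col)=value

Step 1: ant0:(3,0)->N->(2,0) | ant1:(3,2)->N->(2,2)
  grid max=1 at (2,0)
Step 2: ant0:(2,0)->N->(1,0) | ant1:(2,2)->S->(3,2)
  grid max=2 at (3,2)
Step 3: ant0:(1,0)->N->(0,0) | ant1:(3,2)->N->(2,2)
  grid max=1 at (0,0)
Step 4: ant0:(0,0)->E->(0,1) | ant1:(2,2)->S->(3,2)
  grid max=2 at (3,2)
Step 5: ant0:(0,1)->E->(0,2) | ant1:(3,2)->N->(2,2)
  grid max=1 at (0,2)
Final grid:
  0 0 1 0
  0 0 0 0
  0 0 1 0
  0 0 1 0
Max pheromone 1 at (0,2)

Answer: (0,2)=1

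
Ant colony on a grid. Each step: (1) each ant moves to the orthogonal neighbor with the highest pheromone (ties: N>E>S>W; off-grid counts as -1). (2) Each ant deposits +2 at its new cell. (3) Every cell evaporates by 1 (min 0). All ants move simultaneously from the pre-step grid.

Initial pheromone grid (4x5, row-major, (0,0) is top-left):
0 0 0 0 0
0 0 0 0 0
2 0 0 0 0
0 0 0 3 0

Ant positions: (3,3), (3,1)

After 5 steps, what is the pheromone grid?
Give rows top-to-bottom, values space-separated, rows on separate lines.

After step 1: ants at (2,3),(2,1)
  0 0 0 0 0
  0 0 0 0 0
  1 1 0 1 0
  0 0 0 2 0
After step 2: ants at (3,3),(2,0)
  0 0 0 0 0
  0 0 0 0 0
  2 0 0 0 0
  0 0 0 3 0
After step 3: ants at (2,3),(1,0)
  0 0 0 0 0
  1 0 0 0 0
  1 0 0 1 0
  0 0 0 2 0
After step 4: ants at (3,3),(2,0)
  0 0 0 0 0
  0 0 0 0 0
  2 0 0 0 0
  0 0 0 3 0
After step 5: ants at (2,3),(1,0)
  0 0 0 0 0
  1 0 0 0 0
  1 0 0 1 0
  0 0 0 2 0

0 0 0 0 0
1 0 0 0 0
1 0 0 1 0
0 0 0 2 0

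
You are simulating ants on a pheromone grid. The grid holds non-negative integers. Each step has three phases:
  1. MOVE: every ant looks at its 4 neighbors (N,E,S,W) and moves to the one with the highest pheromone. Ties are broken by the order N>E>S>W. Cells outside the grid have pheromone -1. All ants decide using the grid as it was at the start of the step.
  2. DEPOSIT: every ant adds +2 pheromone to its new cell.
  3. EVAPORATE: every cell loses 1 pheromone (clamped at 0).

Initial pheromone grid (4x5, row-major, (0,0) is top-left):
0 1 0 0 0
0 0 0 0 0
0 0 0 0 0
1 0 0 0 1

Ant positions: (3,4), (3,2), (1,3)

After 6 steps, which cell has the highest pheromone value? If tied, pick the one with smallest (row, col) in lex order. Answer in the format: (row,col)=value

Step 1: ant0:(3,4)->N->(2,4) | ant1:(3,2)->N->(2,2) | ant2:(1,3)->N->(0,3)
  grid max=1 at (0,3)
Step 2: ant0:(2,4)->N->(1,4) | ant1:(2,2)->N->(1,2) | ant2:(0,3)->E->(0,4)
  grid max=1 at (0,4)
Step 3: ant0:(1,4)->N->(0,4) | ant1:(1,2)->N->(0,2) | ant2:(0,4)->S->(1,4)
  grid max=2 at (0,4)
Step 4: ant0:(0,4)->S->(1,4) | ant1:(0,2)->E->(0,3) | ant2:(1,4)->N->(0,4)
  grid max=3 at (0,4)
Step 5: ant0:(1,4)->N->(0,4) | ant1:(0,3)->E->(0,4) | ant2:(0,4)->S->(1,4)
  grid max=6 at (0,4)
Step 6: ant0:(0,4)->S->(1,4) | ant1:(0,4)->S->(1,4) | ant2:(1,4)->N->(0,4)
  grid max=7 at (0,4)
Final grid:
  0 0 0 0 7
  0 0 0 0 7
  0 0 0 0 0
  0 0 0 0 0
Max pheromone 7 at (0,4)

Answer: (0,4)=7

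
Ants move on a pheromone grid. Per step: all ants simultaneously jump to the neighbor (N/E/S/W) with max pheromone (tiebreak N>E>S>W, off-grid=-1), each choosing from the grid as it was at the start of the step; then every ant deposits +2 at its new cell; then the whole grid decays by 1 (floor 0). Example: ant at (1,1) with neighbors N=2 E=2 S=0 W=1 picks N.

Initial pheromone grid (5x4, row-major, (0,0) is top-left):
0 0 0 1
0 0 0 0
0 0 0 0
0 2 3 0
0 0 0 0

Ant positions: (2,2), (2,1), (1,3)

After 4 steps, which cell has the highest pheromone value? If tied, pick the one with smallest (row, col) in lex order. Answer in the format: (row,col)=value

Step 1: ant0:(2,2)->S->(3,2) | ant1:(2,1)->S->(3,1) | ant2:(1,3)->N->(0,3)
  grid max=4 at (3,2)
Step 2: ant0:(3,2)->W->(3,1) | ant1:(3,1)->E->(3,2) | ant2:(0,3)->S->(1,3)
  grid max=5 at (3,2)
Step 3: ant0:(3,1)->E->(3,2) | ant1:(3,2)->W->(3,1) | ant2:(1,3)->N->(0,3)
  grid max=6 at (3,2)
Step 4: ant0:(3,2)->W->(3,1) | ant1:(3,1)->E->(3,2) | ant2:(0,3)->S->(1,3)
  grid max=7 at (3,2)
Final grid:
  0 0 0 1
  0 0 0 1
  0 0 0 0
  0 6 7 0
  0 0 0 0
Max pheromone 7 at (3,2)

Answer: (3,2)=7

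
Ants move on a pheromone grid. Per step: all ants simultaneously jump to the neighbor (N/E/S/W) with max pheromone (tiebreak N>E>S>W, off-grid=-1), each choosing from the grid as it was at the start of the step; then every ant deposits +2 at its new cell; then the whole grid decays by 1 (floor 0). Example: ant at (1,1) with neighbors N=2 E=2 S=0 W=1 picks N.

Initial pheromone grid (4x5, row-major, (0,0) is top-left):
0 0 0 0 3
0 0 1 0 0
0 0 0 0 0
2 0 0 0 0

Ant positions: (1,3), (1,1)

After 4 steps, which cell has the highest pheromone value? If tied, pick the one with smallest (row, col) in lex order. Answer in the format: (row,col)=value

Answer: (0,2)=5

Derivation:
Step 1: ant0:(1,3)->W->(1,2) | ant1:(1,1)->E->(1,2)
  grid max=4 at (1,2)
Step 2: ant0:(1,2)->N->(0,2) | ant1:(1,2)->N->(0,2)
  grid max=3 at (0,2)
Step 3: ant0:(0,2)->S->(1,2) | ant1:(0,2)->S->(1,2)
  grid max=6 at (1,2)
Step 4: ant0:(1,2)->N->(0,2) | ant1:(1,2)->N->(0,2)
  grid max=5 at (0,2)
Final grid:
  0 0 5 0 0
  0 0 5 0 0
  0 0 0 0 0
  0 0 0 0 0
Max pheromone 5 at (0,2)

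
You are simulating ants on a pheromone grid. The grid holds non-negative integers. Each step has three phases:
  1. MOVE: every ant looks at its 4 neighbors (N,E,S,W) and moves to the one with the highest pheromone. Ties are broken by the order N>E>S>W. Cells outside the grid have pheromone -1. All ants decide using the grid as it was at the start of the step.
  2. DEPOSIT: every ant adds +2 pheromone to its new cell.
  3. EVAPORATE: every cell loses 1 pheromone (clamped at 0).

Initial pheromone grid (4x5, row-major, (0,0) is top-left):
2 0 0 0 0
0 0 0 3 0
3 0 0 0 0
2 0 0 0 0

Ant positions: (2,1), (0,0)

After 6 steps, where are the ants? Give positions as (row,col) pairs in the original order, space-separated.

Step 1: ant0:(2,1)->W->(2,0) | ant1:(0,0)->E->(0,1)
  grid max=4 at (2,0)
Step 2: ant0:(2,0)->S->(3,0) | ant1:(0,1)->W->(0,0)
  grid max=3 at (2,0)
Step 3: ant0:(3,0)->N->(2,0) | ant1:(0,0)->E->(0,1)
  grid max=4 at (2,0)
Step 4: ant0:(2,0)->S->(3,0) | ant1:(0,1)->W->(0,0)
  grid max=3 at (2,0)
Step 5: ant0:(3,0)->N->(2,0) | ant1:(0,0)->E->(0,1)
  grid max=4 at (2,0)
Step 6: ant0:(2,0)->S->(3,0) | ant1:(0,1)->W->(0,0)
  grid max=3 at (2,0)

(3,0) (0,0)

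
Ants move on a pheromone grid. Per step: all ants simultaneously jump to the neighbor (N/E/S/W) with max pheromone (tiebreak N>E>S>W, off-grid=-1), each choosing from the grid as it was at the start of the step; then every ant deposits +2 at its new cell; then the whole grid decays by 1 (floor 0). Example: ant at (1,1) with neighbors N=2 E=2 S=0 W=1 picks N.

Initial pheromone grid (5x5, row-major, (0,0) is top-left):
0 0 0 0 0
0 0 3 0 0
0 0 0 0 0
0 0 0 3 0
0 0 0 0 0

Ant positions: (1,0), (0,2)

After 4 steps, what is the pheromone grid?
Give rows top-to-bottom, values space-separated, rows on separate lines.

After step 1: ants at (0,0),(1,2)
  1 0 0 0 0
  0 0 4 0 0
  0 0 0 0 0
  0 0 0 2 0
  0 0 0 0 0
After step 2: ants at (0,1),(0,2)
  0 1 1 0 0
  0 0 3 0 0
  0 0 0 0 0
  0 0 0 1 0
  0 0 0 0 0
After step 3: ants at (0,2),(1,2)
  0 0 2 0 0
  0 0 4 0 0
  0 0 0 0 0
  0 0 0 0 0
  0 0 0 0 0
After step 4: ants at (1,2),(0,2)
  0 0 3 0 0
  0 0 5 0 0
  0 0 0 0 0
  0 0 0 0 0
  0 0 0 0 0

0 0 3 0 0
0 0 5 0 0
0 0 0 0 0
0 0 0 0 0
0 0 0 0 0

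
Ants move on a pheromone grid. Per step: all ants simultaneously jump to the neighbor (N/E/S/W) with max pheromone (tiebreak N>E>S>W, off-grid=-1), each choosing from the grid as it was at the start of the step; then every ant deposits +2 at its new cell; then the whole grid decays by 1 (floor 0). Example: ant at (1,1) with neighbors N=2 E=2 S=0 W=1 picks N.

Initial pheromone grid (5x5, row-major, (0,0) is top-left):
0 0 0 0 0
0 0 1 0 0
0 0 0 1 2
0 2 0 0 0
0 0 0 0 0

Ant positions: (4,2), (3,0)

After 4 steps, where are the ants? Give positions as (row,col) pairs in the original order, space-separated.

Step 1: ant0:(4,2)->N->(3,2) | ant1:(3,0)->E->(3,1)
  grid max=3 at (3,1)
Step 2: ant0:(3,2)->W->(3,1) | ant1:(3,1)->E->(3,2)
  grid max=4 at (3,1)
Step 3: ant0:(3,1)->E->(3,2) | ant1:(3,2)->W->(3,1)
  grid max=5 at (3,1)
Step 4: ant0:(3,2)->W->(3,1) | ant1:(3,1)->E->(3,2)
  grid max=6 at (3,1)

(3,1) (3,2)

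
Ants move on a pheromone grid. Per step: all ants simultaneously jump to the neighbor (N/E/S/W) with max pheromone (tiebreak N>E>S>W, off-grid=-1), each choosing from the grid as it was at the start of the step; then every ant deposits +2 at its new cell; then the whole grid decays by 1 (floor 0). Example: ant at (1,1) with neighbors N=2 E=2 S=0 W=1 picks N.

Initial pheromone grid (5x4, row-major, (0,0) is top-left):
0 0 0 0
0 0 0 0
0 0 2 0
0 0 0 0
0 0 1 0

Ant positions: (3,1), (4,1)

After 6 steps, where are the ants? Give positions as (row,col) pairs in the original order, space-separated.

Step 1: ant0:(3,1)->N->(2,1) | ant1:(4,1)->E->(4,2)
  grid max=2 at (4,2)
Step 2: ant0:(2,1)->E->(2,2) | ant1:(4,2)->N->(3,2)
  grid max=2 at (2,2)
Step 3: ant0:(2,2)->S->(3,2) | ant1:(3,2)->N->(2,2)
  grid max=3 at (2,2)
Step 4: ant0:(3,2)->N->(2,2) | ant1:(2,2)->S->(3,2)
  grid max=4 at (2,2)
Step 5: ant0:(2,2)->S->(3,2) | ant1:(3,2)->N->(2,2)
  grid max=5 at (2,2)
Step 6: ant0:(3,2)->N->(2,2) | ant1:(2,2)->S->(3,2)
  grid max=6 at (2,2)

(2,2) (3,2)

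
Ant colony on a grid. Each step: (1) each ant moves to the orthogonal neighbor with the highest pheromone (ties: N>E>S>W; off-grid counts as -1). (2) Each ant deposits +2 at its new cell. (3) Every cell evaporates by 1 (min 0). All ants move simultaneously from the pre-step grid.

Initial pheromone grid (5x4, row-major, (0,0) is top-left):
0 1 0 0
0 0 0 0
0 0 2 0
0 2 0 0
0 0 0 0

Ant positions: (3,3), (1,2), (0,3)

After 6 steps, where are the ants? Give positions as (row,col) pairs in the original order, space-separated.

Step 1: ant0:(3,3)->N->(2,3) | ant1:(1,2)->S->(2,2) | ant2:(0,3)->S->(1,3)
  grid max=3 at (2,2)
Step 2: ant0:(2,3)->W->(2,2) | ant1:(2,2)->E->(2,3) | ant2:(1,3)->S->(2,3)
  grid max=4 at (2,2)
Step 3: ant0:(2,2)->E->(2,3) | ant1:(2,3)->W->(2,2) | ant2:(2,3)->W->(2,2)
  grid max=7 at (2,2)
Step 4: ant0:(2,3)->W->(2,2) | ant1:(2,2)->E->(2,3) | ant2:(2,2)->E->(2,3)
  grid max=8 at (2,2)
Step 5: ant0:(2,2)->E->(2,3) | ant1:(2,3)->W->(2,2) | ant2:(2,3)->W->(2,2)
  grid max=11 at (2,2)
Step 6: ant0:(2,3)->W->(2,2) | ant1:(2,2)->E->(2,3) | ant2:(2,2)->E->(2,3)
  grid max=12 at (2,2)

(2,2) (2,3) (2,3)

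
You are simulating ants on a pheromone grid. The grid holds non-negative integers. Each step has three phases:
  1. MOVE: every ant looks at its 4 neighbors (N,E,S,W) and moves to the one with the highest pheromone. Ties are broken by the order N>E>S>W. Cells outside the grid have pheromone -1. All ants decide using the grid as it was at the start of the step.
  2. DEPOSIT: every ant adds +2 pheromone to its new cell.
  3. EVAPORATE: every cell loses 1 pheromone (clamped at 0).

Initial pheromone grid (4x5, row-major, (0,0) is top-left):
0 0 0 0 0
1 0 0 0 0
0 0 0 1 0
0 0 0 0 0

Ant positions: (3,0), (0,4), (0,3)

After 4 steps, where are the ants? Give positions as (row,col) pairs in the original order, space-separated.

Step 1: ant0:(3,0)->N->(2,0) | ant1:(0,4)->S->(1,4) | ant2:(0,3)->E->(0,4)
  grid max=1 at (0,4)
Step 2: ant0:(2,0)->N->(1,0) | ant1:(1,4)->N->(0,4) | ant2:(0,4)->S->(1,4)
  grid max=2 at (0,4)
Step 3: ant0:(1,0)->N->(0,0) | ant1:(0,4)->S->(1,4) | ant2:(1,4)->N->(0,4)
  grid max=3 at (0,4)
Step 4: ant0:(0,0)->E->(0,1) | ant1:(1,4)->N->(0,4) | ant2:(0,4)->S->(1,4)
  grid max=4 at (0,4)

(0,1) (0,4) (1,4)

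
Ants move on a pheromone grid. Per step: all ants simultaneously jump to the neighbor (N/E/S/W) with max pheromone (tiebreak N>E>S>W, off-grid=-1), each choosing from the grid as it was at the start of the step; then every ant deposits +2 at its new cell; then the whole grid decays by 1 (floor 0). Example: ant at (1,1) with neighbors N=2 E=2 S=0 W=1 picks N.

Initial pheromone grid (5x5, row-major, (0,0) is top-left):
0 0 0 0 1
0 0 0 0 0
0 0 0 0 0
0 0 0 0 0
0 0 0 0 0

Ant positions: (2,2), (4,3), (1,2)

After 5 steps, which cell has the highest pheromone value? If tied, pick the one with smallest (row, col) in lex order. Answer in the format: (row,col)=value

Answer: (0,2)=7

Derivation:
Step 1: ant0:(2,2)->N->(1,2) | ant1:(4,3)->N->(3,3) | ant2:(1,2)->N->(0,2)
  grid max=1 at (0,2)
Step 2: ant0:(1,2)->N->(0,2) | ant1:(3,3)->N->(2,3) | ant2:(0,2)->S->(1,2)
  grid max=2 at (0,2)
Step 3: ant0:(0,2)->S->(1,2) | ant1:(2,3)->N->(1,3) | ant2:(1,2)->N->(0,2)
  grid max=3 at (0,2)
Step 4: ant0:(1,2)->N->(0,2) | ant1:(1,3)->W->(1,2) | ant2:(0,2)->S->(1,2)
  grid max=6 at (1,2)
Step 5: ant0:(0,2)->S->(1,2) | ant1:(1,2)->N->(0,2) | ant2:(1,2)->N->(0,2)
  grid max=7 at (0,2)
Final grid:
  0 0 7 0 0
  0 0 7 0 0
  0 0 0 0 0
  0 0 0 0 0
  0 0 0 0 0
Max pheromone 7 at (0,2)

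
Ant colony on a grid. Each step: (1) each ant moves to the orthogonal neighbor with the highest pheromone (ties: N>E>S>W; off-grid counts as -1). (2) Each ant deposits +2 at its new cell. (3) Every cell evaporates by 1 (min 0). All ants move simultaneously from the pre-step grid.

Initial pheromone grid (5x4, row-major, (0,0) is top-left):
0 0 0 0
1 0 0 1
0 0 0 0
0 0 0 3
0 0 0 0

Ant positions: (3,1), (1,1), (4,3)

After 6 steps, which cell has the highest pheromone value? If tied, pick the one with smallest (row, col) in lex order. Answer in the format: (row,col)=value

Answer: (0,0)=5

Derivation:
Step 1: ant0:(3,1)->N->(2,1) | ant1:(1,1)->W->(1,0) | ant2:(4,3)->N->(3,3)
  grid max=4 at (3,3)
Step 2: ant0:(2,1)->N->(1,1) | ant1:(1,0)->N->(0,0) | ant2:(3,3)->N->(2,3)
  grid max=3 at (3,3)
Step 3: ant0:(1,1)->W->(1,0) | ant1:(0,0)->S->(1,0) | ant2:(2,3)->S->(3,3)
  grid max=4 at (1,0)
Step 4: ant0:(1,0)->N->(0,0) | ant1:(1,0)->N->(0,0) | ant2:(3,3)->N->(2,3)
  grid max=3 at (0,0)
Step 5: ant0:(0,0)->S->(1,0) | ant1:(0,0)->S->(1,0) | ant2:(2,3)->S->(3,3)
  grid max=6 at (1,0)
Step 6: ant0:(1,0)->N->(0,0) | ant1:(1,0)->N->(0,0) | ant2:(3,3)->N->(2,3)
  grid max=5 at (0,0)
Final grid:
  5 0 0 0
  5 0 0 0
  0 0 0 1
  0 0 0 3
  0 0 0 0
Max pheromone 5 at (0,0)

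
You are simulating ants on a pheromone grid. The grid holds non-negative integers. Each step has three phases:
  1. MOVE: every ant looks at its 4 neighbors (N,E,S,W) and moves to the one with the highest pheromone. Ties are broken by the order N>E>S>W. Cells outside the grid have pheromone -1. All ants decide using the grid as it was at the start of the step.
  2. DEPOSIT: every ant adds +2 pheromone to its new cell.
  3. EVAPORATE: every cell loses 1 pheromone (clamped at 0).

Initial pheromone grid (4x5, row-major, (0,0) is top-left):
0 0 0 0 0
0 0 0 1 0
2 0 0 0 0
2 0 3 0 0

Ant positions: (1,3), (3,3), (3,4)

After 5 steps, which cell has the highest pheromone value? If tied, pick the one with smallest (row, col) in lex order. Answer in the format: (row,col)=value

Step 1: ant0:(1,3)->N->(0,3) | ant1:(3,3)->W->(3,2) | ant2:(3,4)->N->(2,4)
  grid max=4 at (3,2)
Step 2: ant0:(0,3)->E->(0,4) | ant1:(3,2)->N->(2,2) | ant2:(2,4)->N->(1,4)
  grid max=3 at (3,2)
Step 3: ant0:(0,4)->S->(1,4) | ant1:(2,2)->S->(3,2) | ant2:(1,4)->N->(0,4)
  grid max=4 at (3,2)
Step 4: ant0:(1,4)->N->(0,4) | ant1:(3,2)->N->(2,2) | ant2:(0,4)->S->(1,4)
  grid max=3 at (0,4)
Step 5: ant0:(0,4)->S->(1,4) | ant1:(2,2)->S->(3,2) | ant2:(1,4)->N->(0,4)
  grid max=4 at (0,4)
Final grid:
  0 0 0 0 4
  0 0 0 0 4
  0 0 0 0 0
  0 0 4 0 0
Max pheromone 4 at (0,4)

Answer: (0,4)=4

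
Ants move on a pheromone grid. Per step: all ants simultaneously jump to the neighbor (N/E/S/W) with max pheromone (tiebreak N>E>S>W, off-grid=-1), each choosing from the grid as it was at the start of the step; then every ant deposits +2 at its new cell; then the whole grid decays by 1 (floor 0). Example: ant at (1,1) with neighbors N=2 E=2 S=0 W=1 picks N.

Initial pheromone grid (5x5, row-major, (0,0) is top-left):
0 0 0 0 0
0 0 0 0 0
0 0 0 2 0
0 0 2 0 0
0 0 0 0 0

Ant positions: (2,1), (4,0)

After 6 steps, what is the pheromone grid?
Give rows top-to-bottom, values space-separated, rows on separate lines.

After step 1: ants at (1,1),(3,0)
  0 0 0 0 0
  0 1 0 0 0
  0 0 0 1 0
  1 0 1 0 0
  0 0 0 0 0
After step 2: ants at (0,1),(2,0)
  0 1 0 0 0
  0 0 0 0 0
  1 0 0 0 0
  0 0 0 0 0
  0 0 0 0 0
After step 3: ants at (0,2),(1,0)
  0 0 1 0 0
  1 0 0 0 0
  0 0 0 0 0
  0 0 0 0 0
  0 0 0 0 0
After step 4: ants at (0,3),(0,0)
  1 0 0 1 0
  0 0 0 0 0
  0 0 0 0 0
  0 0 0 0 0
  0 0 0 0 0
After step 5: ants at (0,4),(0,1)
  0 1 0 0 1
  0 0 0 0 0
  0 0 0 0 0
  0 0 0 0 0
  0 0 0 0 0
After step 6: ants at (1,4),(0,2)
  0 0 1 0 0
  0 0 0 0 1
  0 0 0 0 0
  0 0 0 0 0
  0 0 0 0 0

0 0 1 0 0
0 0 0 0 1
0 0 0 0 0
0 0 0 0 0
0 0 0 0 0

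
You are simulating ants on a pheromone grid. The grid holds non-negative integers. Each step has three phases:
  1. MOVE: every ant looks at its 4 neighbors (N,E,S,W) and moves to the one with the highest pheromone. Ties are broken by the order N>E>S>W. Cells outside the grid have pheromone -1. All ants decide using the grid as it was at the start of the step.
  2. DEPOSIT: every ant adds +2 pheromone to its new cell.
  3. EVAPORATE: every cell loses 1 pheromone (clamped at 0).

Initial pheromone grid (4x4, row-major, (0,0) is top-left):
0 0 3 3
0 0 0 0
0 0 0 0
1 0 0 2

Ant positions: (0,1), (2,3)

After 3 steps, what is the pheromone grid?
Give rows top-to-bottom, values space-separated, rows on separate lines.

After step 1: ants at (0,2),(3,3)
  0 0 4 2
  0 0 0 0
  0 0 0 0
  0 0 0 3
After step 2: ants at (0,3),(2,3)
  0 0 3 3
  0 0 0 0
  0 0 0 1
  0 0 0 2
After step 3: ants at (0,2),(3,3)
  0 0 4 2
  0 0 0 0
  0 0 0 0
  0 0 0 3

0 0 4 2
0 0 0 0
0 0 0 0
0 0 0 3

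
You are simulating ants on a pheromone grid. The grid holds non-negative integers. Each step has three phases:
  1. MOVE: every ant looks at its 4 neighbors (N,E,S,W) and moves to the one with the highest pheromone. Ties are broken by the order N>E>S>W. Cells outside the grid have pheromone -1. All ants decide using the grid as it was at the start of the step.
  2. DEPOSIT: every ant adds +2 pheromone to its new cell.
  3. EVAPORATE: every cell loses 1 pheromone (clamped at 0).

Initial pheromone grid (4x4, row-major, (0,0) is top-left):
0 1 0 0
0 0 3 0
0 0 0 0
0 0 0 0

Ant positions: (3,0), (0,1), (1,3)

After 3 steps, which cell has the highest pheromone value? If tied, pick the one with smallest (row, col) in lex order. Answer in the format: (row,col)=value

Answer: (1,2)=6

Derivation:
Step 1: ant0:(3,0)->N->(2,0) | ant1:(0,1)->E->(0,2) | ant2:(1,3)->W->(1,2)
  grid max=4 at (1,2)
Step 2: ant0:(2,0)->N->(1,0) | ant1:(0,2)->S->(1,2) | ant2:(1,2)->N->(0,2)
  grid max=5 at (1,2)
Step 3: ant0:(1,0)->N->(0,0) | ant1:(1,2)->N->(0,2) | ant2:(0,2)->S->(1,2)
  grid max=6 at (1,2)
Final grid:
  1 0 3 0
  0 0 6 0
  0 0 0 0
  0 0 0 0
Max pheromone 6 at (1,2)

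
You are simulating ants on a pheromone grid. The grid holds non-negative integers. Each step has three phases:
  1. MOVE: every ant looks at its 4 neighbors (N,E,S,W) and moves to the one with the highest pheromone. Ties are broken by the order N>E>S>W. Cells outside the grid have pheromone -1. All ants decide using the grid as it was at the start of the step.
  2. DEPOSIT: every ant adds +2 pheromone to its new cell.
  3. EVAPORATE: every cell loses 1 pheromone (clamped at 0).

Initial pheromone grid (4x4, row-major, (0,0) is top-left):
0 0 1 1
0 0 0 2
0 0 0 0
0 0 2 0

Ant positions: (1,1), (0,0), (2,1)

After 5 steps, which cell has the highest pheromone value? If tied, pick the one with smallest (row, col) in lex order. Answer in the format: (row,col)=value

Step 1: ant0:(1,1)->N->(0,1) | ant1:(0,0)->E->(0,1) | ant2:(2,1)->N->(1,1)
  grid max=3 at (0,1)
Step 2: ant0:(0,1)->S->(1,1) | ant1:(0,1)->S->(1,1) | ant2:(1,1)->N->(0,1)
  grid max=4 at (0,1)
Step 3: ant0:(1,1)->N->(0,1) | ant1:(1,1)->N->(0,1) | ant2:(0,1)->S->(1,1)
  grid max=7 at (0,1)
Step 4: ant0:(0,1)->S->(1,1) | ant1:(0,1)->S->(1,1) | ant2:(1,1)->N->(0,1)
  grid max=8 at (0,1)
Step 5: ant0:(1,1)->N->(0,1) | ant1:(1,1)->N->(0,1) | ant2:(0,1)->S->(1,1)
  grid max=11 at (0,1)
Final grid:
  0 11 0 0
  0 9 0 0
  0 0 0 0
  0 0 0 0
Max pheromone 11 at (0,1)

Answer: (0,1)=11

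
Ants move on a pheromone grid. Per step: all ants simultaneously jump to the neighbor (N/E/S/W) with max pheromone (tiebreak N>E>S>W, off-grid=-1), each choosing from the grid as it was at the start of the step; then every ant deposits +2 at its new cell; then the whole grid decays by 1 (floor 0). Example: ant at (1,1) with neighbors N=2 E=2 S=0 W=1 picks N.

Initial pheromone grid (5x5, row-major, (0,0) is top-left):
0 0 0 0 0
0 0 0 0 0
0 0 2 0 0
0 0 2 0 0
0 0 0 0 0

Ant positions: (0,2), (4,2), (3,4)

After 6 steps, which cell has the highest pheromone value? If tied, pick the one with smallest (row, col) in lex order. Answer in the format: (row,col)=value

Answer: (0,4)=5

Derivation:
Step 1: ant0:(0,2)->E->(0,3) | ant1:(4,2)->N->(3,2) | ant2:(3,4)->N->(2,4)
  grid max=3 at (3,2)
Step 2: ant0:(0,3)->E->(0,4) | ant1:(3,2)->N->(2,2) | ant2:(2,4)->N->(1,4)
  grid max=2 at (2,2)
Step 3: ant0:(0,4)->S->(1,4) | ant1:(2,2)->S->(3,2) | ant2:(1,4)->N->(0,4)
  grid max=3 at (3,2)
Step 4: ant0:(1,4)->N->(0,4) | ant1:(3,2)->N->(2,2) | ant2:(0,4)->S->(1,4)
  grid max=3 at (0,4)
Step 5: ant0:(0,4)->S->(1,4) | ant1:(2,2)->S->(3,2) | ant2:(1,4)->N->(0,4)
  grid max=4 at (0,4)
Step 6: ant0:(1,4)->N->(0,4) | ant1:(3,2)->N->(2,2) | ant2:(0,4)->S->(1,4)
  grid max=5 at (0,4)
Final grid:
  0 0 0 0 5
  0 0 0 0 5
  0 0 2 0 0
  0 0 2 0 0
  0 0 0 0 0
Max pheromone 5 at (0,4)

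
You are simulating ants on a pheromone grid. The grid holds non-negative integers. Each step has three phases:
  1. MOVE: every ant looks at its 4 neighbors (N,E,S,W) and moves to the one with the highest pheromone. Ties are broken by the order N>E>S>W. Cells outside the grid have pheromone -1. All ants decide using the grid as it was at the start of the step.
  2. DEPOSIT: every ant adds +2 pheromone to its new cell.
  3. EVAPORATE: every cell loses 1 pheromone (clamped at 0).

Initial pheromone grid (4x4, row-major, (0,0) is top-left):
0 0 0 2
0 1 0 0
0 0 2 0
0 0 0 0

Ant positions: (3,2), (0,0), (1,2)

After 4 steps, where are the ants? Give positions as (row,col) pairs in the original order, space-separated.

Step 1: ant0:(3,2)->N->(2,2) | ant1:(0,0)->E->(0,1) | ant2:(1,2)->S->(2,2)
  grid max=5 at (2,2)
Step 2: ant0:(2,2)->N->(1,2) | ant1:(0,1)->E->(0,2) | ant2:(2,2)->N->(1,2)
  grid max=4 at (2,2)
Step 3: ant0:(1,2)->S->(2,2) | ant1:(0,2)->S->(1,2) | ant2:(1,2)->S->(2,2)
  grid max=7 at (2,2)
Step 4: ant0:(2,2)->N->(1,2) | ant1:(1,2)->S->(2,2) | ant2:(2,2)->N->(1,2)
  grid max=8 at (2,2)

(1,2) (2,2) (1,2)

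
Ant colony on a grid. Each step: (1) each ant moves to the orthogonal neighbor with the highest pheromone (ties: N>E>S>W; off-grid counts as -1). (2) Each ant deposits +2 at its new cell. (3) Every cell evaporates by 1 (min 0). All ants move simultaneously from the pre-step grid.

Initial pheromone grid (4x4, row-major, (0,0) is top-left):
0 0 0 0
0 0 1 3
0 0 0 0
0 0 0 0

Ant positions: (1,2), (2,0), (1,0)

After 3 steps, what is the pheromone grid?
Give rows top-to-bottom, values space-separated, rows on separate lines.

After step 1: ants at (1,3),(1,0),(0,0)
  1 0 0 0
  1 0 0 4
  0 0 0 0
  0 0 0 0
After step 2: ants at (0,3),(0,0),(1,0)
  2 0 0 1
  2 0 0 3
  0 0 0 0
  0 0 0 0
After step 3: ants at (1,3),(1,0),(0,0)
  3 0 0 0
  3 0 0 4
  0 0 0 0
  0 0 0 0

3 0 0 0
3 0 0 4
0 0 0 0
0 0 0 0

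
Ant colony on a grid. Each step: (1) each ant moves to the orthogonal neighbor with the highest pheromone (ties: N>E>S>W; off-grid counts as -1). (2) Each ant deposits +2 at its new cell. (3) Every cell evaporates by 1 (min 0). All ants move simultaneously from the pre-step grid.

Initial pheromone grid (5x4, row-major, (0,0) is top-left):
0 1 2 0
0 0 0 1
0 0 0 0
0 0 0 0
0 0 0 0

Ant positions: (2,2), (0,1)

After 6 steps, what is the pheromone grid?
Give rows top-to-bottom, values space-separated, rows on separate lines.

After step 1: ants at (1,2),(0,2)
  0 0 3 0
  0 0 1 0
  0 0 0 0
  0 0 0 0
  0 0 0 0
After step 2: ants at (0,2),(1,2)
  0 0 4 0
  0 0 2 0
  0 0 0 0
  0 0 0 0
  0 0 0 0
After step 3: ants at (1,2),(0,2)
  0 0 5 0
  0 0 3 0
  0 0 0 0
  0 0 0 0
  0 0 0 0
After step 4: ants at (0,2),(1,2)
  0 0 6 0
  0 0 4 0
  0 0 0 0
  0 0 0 0
  0 0 0 0
After step 5: ants at (1,2),(0,2)
  0 0 7 0
  0 0 5 0
  0 0 0 0
  0 0 0 0
  0 0 0 0
After step 6: ants at (0,2),(1,2)
  0 0 8 0
  0 0 6 0
  0 0 0 0
  0 0 0 0
  0 0 0 0

0 0 8 0
0 0 6 0
0 0 0 0
0 0 0 0
0 0 0 0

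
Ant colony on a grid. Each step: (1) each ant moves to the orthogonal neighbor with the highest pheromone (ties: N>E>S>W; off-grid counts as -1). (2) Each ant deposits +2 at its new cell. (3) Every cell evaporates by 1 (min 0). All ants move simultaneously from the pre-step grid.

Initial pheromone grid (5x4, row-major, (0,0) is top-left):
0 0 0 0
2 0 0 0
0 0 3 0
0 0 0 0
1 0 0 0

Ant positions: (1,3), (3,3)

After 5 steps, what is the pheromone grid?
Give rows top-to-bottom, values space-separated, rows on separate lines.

After step 1: ants at (0,3),(2,3)
  0 0 0 1
  1 0 0 0
  0 0 2 1
  0 0 0 0
  0 0 0 0
After step 2: ants at (1,3),(2,2)
  0 0 0 0
  0 0 0 1
  0 0 3 0
  0 0 0 0
  0 0 0 0
After step 3: ants at (0,3),(1,2)
  0 0 0 1
  0 0 1 0
  0 0 2 0
  0 0 0 0
  0 0 0 0
After step 4: ants at (1,3),(2,2)
  0 0 0 0
  0 0 0 1
  0 0 3 0
  0 0 0 0
  0 0 0 0
After step 5: ants at (0,3),(1,2)
  0 0 0 1
  0 0 1 0
  0 0 2 0
  0 0 0 0
  0 0 0 0

0 0 0 1
0 0 1 0
0 0 2 0
0 0 0 0
0 0 0 0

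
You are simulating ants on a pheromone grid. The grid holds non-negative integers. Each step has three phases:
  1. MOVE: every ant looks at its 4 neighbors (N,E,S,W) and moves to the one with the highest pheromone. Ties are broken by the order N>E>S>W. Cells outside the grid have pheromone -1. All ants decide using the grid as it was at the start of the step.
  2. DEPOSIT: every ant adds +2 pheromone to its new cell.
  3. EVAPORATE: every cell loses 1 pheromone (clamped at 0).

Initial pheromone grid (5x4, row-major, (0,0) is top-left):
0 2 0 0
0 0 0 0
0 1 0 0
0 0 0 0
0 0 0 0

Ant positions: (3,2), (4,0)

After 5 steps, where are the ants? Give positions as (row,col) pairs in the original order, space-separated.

Step 1: ant0:(3,2)->N->(2,2) | ant1:(4,0)->N->(3,0)
  grid max=1 at (0,1)
Step 2: ant0:(2,2)->N->(1,2) | ant1:(3,0)->N->(2,0)
  grid max=1 at (1,2)
Step 3: ant0:(1,2)->N->(0,2) | ant1:(2,0)->N->(1,0)
  grid max=1 at (0,2)
Step 4: ant0:(0,2)->E->(0,3) | ant1:(1,0)->N->(0,0)
  grid max=1 at (0,0)
Step 5: ant0:(0,3)->S->(1,3) | ant1:(0,0)->E->(0,1)
  grid max=1 at (0,1)

(1,3) (0,1)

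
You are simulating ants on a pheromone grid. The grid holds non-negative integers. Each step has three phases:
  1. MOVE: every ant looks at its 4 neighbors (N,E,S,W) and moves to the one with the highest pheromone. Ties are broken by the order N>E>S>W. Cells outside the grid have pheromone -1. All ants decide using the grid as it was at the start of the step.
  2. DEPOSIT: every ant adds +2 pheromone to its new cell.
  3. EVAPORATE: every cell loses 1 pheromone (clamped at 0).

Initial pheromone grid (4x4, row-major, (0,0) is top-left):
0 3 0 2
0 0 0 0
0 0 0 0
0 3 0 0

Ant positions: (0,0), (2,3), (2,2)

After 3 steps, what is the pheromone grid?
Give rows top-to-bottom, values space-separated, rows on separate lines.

After step 1: ants at (0,1),(1,3),(1,2)
  0 4 0 1
  0 0 1 1
  0 0 0 0
  0 2 0 0
After step 2: ants at (0,2),(0,3),(1,3)
  0 3 1 2
  0 0 0 2
  0 0 0 0
  0 1 0 0
After step 3: ants at (0,1),(1,3),(0,3)
  0 4 0 3
  0 0 0 3
  0 0 0 0
  0 0 0 0

0 4 0 3
0 0 0 3
0 0 0 0
0 0 0 0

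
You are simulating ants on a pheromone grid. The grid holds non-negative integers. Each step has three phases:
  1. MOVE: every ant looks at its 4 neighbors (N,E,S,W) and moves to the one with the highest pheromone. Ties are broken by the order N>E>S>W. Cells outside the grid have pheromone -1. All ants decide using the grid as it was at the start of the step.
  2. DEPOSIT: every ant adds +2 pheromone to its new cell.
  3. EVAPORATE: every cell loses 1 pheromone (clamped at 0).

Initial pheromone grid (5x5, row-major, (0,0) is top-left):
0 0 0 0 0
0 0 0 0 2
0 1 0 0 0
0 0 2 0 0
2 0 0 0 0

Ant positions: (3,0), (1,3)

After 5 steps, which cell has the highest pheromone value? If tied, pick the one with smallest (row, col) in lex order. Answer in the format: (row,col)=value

Step 1: ant0:(3,0)->S->(4,0) | ant1:(1,3)->E->(1,4)
  grid max=3 at (1,4)
Step 2: ant0:(4,0)->N->(3,0) | ant1:(1,4)->N->(0,4)
  grid max=2 at (1,4)
Step 3: ant0:(3,0)->S->(4,0) | ant1:(0,4)->S->(1,4)
  grid max=3 at (1,4)
Step 4: ant0:(4,0)->N->(3,0) | ant1:(1,4)->N->(0,4)
  grid max=2 at (1,4)
Step 5: ant0:(3,0)->S->(4,0) | ant1:(0,4)->S->(1,4)
  grid max=3 at (1,4)
Final grid:
  0 0 0 0 0
  0 0 0 0 3
  0 0 0 0 0
  0 0 0 0 0
  3 0 0 0 0
Max pheromone 3 at (1,4)

Answer: (1,4)=3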